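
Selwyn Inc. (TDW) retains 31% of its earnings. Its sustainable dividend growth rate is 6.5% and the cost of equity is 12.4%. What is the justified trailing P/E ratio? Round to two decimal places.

12.46

Payout ratio b = 1 − 0.31 = 0.69.
Justified trailing P/E = b(1+g)/(r−g) = 0.69×(1+0.065)/(0.124−0.065) = 12.4551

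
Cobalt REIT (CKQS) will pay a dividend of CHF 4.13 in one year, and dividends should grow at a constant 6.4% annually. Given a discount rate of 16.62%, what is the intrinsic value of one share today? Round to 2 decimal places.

Gordon growth model: P₀ = D₁/(r − g), with D₁ = 4.13 given directly.
P₀ = 4.1300 / (0.1662 − 0.064) = 4.1300 / 0.1022 = 40.4110

CHF 40.41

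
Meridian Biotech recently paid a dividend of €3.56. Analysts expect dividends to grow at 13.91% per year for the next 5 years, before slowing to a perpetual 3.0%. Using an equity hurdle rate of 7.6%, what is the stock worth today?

Two-stage DDM. Project D₁…D_5 at 0.1391, terminal growth 0.03, discount at r = 0.076.
D_1 = 4.0552
D_2 = 4.6193
D_3 = 5.2618
D_4 = 5.9937
D_5 = 6.8275
Terminal value at t=5: TV = D_6/(r−g) = 7.0323/(0.076−0.03) = 152.8758
P₀ = 4.0552/(1+0.076)^1 + 4.6193/(1+0.076)^2 + 5.2618/(1+0.076)^3 + 5.9937/(1+0.076)^4 + 6.8275/(1+0.076)^5 + 152.8758/(1+0.076)^5 = 127.1805

€127.18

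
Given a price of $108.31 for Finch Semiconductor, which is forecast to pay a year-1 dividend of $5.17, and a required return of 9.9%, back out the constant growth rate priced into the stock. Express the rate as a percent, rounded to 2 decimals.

From P₀ = D₁/(r − g), the implied growth is g = r − D₁/P₀.
g = 0.099 − 5.17/108.31 = 0.099 − 0.04773 = 0.05127

5.13%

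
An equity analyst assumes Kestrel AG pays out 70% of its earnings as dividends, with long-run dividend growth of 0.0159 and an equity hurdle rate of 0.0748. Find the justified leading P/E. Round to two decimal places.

11.88

Justified leading P/E = b/(r−g) = 0.70/(0.0748−0.0159) = 11.8846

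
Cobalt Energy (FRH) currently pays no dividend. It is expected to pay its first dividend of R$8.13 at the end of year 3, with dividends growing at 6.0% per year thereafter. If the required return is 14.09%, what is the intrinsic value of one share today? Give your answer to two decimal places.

Deferred-dividend DDM. At t=2 the remaining stream is a growing perpetuity with first payment D_3 = 8.13.
V_2 = D_3/(r−g) = 8.13/(0.1409−0.06) = 100.4944
P₀ = V_2/(1+r)^2 = 100.4944/(1+0.1409)^2 = 77.2053

R$77.21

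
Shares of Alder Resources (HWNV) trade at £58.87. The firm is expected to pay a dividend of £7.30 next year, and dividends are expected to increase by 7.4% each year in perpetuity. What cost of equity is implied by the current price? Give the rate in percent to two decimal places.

19.80%

Rearranging the constant-growth DDM: r = D₁/P₀ + g.
r = 7.3000 / 58.87 + 0.074 = 0.12400 + 0.074 = 0.19800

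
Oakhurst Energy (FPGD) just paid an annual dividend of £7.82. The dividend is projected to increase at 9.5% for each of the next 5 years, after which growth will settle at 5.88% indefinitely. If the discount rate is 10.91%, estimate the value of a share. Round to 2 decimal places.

Two-stage DDM. Project D₁…D_5 at 0.095, terminal growth 0.0588, discount at r = 0.1091.
D_1 = 8.5629
D_2 = 9.3764
D_3 = 10.2671
D_4 = 11.2425
D_5 = 12.3105
Terminal value at t=5: TV = D_6/(r−g) = 13.0344/(0.1091−0.0588) = 259.1333
P₀ = 8.5629/(1+0.1091)^1 + 9.3764/(1+0.1091)^2 + 10.2671/(1+0.1091)^3 + 11.2425/(1+0.1091)^4 + 12.3105/(1+0.1091)^5 + 259.1333/(1+0.1091)^5 = 192.0418

£192.04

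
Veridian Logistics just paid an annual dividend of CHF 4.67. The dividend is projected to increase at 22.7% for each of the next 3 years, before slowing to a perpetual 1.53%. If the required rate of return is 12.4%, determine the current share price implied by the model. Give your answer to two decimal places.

CHF 73.48

Two-stage DDM. Project D₁…D_3 at 0.227, terminal growth 0.0153, discount at r = 0.124.
D_1 = 5.7301
D_2 = 7.0308
D_3 = 8.6268
Terminal value at t=3: TV = D_4/(r−g) = 8.7588/(0.124−0.0153) = 80.5778
P₀ = 5.7301/(1+0.124)^1 + 7.0308/(1+0.124)^2 + 8.6268/(1+0.124)^3 + 80.5778/(1+0.124)^3 = 73.4817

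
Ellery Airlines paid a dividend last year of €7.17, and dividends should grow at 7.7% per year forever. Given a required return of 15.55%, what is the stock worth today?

€98.37

Gordon growth model: P₀ = D₁/(r − g). D₁ = 7.17 × (1 + 0.077) = 7.7221.
P₀ = 7.7221 / (0.1555 − 0.077) = 7.7221 / 0.0785 = 98.3706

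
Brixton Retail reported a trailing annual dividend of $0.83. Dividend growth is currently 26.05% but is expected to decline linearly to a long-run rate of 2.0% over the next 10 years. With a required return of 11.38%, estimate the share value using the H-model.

$19.67

H-model: P₀ = D₀[(1+g_L) + H(g_S−g_L)]/(r−g_L), with H = 10/2 = 5.
P₀ = 0.83 × [(1+0.02) + 5×(0.2605−0.02)] / (0.1138−0.02)
   = 0.83 × 2.2225 / 0.0938 = 19.6660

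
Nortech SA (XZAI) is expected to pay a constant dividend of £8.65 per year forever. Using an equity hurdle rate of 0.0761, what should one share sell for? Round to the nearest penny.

£113.67

Zero-growth DDM (perpetuity): P₀ = D/r = 8.65 / 0.0761 = 113.6662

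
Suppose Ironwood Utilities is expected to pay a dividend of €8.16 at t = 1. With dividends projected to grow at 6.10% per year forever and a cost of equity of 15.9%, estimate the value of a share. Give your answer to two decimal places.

Gordon growth model: P₀ = D₁/(r − g), with D₁ = 8.16 given directly.
P₀ = 8.1600 / (0.159 − 0.061) = 8.1600 / 0.098 = 83.2653

€83.27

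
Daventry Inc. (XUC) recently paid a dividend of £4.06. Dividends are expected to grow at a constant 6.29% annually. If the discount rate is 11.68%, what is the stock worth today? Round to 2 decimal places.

Gordon growth model: P₀ = D₁/(r − g). D₁ = 4.06 × (1 + 0.0629) = 4.3154.
P₀ = 4.3154 / (0.1168 − 0.0629) = 4.3154 / 0.0539 = 80.0626

£80.06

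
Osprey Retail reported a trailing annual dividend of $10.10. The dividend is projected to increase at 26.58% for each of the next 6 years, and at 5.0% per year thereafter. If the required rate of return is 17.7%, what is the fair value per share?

Two-stage DDM. Project D₁…D_6 at 0.2658, terminal growth 0.05, discount at r = 0.177.
D_1 = 12.7846
D_2 = 16.1827
D_3 = 20.4841
D_4 = 25.9288
D_5 = 32.8206
D_6 = 41.5443
Terminal value at t=6: TV = D_7/(r−g) = 43.6216/(0.177−0.05) = 343.4769
P₀ = 12.7846/(1+0.177)^1 + 16.1827/(1+0.177)^2 + 20.4841/(1+0.177)^3 + 25.9288/(1+0.177)^4 + 32.8206/(1+0.177)^5 + 41.5443/(1+0.177)^6 + 343.4769/(1+0.177)^6 = 207.9660

$207.97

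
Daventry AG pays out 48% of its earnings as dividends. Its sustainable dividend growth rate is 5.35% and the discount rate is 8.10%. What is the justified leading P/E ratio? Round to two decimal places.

Justified leading P/E = b/(r−g) = 0.48/(0.081−0.0535) = 17.4545

17.45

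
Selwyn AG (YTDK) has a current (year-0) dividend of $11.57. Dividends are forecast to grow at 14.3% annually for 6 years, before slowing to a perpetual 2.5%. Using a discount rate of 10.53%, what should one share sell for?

Two-stage DDM. Project D₁…D_6 at 0.143, terminal growth 0.025, discount at r = 0.1053.
D_1 = 13.2245
D_2 = 15.1156
D_3 = 17.2771
D_4 = 19.7478
D_5 = 22.5717
D_6 = 25.7995
Terminal value at t=6: TV = D_7/(r−g) = 26.4445/(0.1053−0.025) = 329.3207
P₀ = 13.2245/(1+0.1053)^1 + 15.1156/(1+0.1053)^2 + 17.2771/(1+0.1053)^3 + 19.7478/(1+0.1053)^4 + 22.5717/(1+0.1053)^5 + 25.7995/(1+0.1053)^6 + 329.3207/(1+0.1053)^6 = 258.8033

$258.80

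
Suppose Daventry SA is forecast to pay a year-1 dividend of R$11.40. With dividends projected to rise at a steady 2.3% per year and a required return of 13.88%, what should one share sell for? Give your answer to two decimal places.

R$98.45

Gordon growth model: P₀ = D₁/(r − g), with D₁ = 11.40 given directly.
P₀ = 11.4000 / (0.1388 − 0.023) = 11.4000 / 0.1158 = 98.4456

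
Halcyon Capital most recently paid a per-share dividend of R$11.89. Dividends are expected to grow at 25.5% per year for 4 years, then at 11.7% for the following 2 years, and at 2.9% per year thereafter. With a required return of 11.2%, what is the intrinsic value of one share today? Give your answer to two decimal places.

Three-stage DDM. Project D₁…D_6; terminal Gordon value at t=6 with g = 0.029; discount at r = 0.112.
D_1 = 14.9219
D_2 = 18.7270
D_3 = 23.5024
D_4 = 29.4956
D_5 = 32.9465
D_6 = 36.8013
TV_6 = 37.8685/(0.112−0.029) = 456.2474
P₀ = Σ Dₜ/(1+r)ᵗ + TV_6/(1+r)^6 = 345.0952

R$345.10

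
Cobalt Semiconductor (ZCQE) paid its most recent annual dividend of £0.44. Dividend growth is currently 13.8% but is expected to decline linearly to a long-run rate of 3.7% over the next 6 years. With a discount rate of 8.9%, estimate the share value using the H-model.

H-model: P₀ = D₀[(1+g_L) + H(g_S−g_L)]/(r−g_L), with H = 6/2 = 3.
P₀ = 0.44 × [(1+0.037) + 3×(0.138−0.037)] / (0.089−0.037)
   = 0.44 × 1.3400 / 0.052 = 11.3385

£11.34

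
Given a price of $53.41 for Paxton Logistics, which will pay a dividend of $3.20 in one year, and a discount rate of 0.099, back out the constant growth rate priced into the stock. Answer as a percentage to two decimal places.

From P₀ = D₁/(r − g), the implied growth is g = r − D₁/P₀.
g = 0.099 − 3.20/53.41 = 0.099 − 0.05991 = 0.03909

3.91%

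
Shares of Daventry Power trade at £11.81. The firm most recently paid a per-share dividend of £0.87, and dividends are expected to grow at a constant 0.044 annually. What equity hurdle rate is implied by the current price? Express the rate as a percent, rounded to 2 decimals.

12.09%

Rearranging the constant-growth DDM: r = D₁/P₀ + g.
D₁ = 0.87 × (1 + 0.044) = 0.9083.
r = 0.9083 / 11.81 + 0.044 = 0.07691 + 0.044 = 0.12091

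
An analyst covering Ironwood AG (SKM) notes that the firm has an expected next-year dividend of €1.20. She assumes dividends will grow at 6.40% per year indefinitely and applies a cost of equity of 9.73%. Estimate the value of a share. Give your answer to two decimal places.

€36.04

Gordon growth model: P₀ = D₁/(r − g), with D₁ = 1.20 given directly.
P₀ = 1.2000 / (0.0973 − 0.064) = 1.2000 / 0.0333 = 36.0360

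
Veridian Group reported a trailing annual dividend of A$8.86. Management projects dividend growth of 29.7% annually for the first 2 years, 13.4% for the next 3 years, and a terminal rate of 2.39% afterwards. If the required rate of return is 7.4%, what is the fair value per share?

Three-stage DDM. Project D₁…D_5; terminal Gordon value at t=5 with g = 0.0239; discount at r = 0.074.
D_1 = 11.4914
D_2 = 14.9044
D_3 = 16.9016
D_4 = 19.1664
D_5 = 21.7347
TV_5 = 22.2541/(0.074−0.0239) = 444.1940
P₀ = Σ Dₜ/(1+r)ᵗ + TV_5/(1+r)^5 = 377.7297

A$377.73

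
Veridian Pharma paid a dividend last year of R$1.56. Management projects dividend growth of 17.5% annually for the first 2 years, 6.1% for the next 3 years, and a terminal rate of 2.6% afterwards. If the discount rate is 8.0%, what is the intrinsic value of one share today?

Three-stage DDM. Project D₁…D_5; terminal Gordon value at t=5 with g = 0.026; discount at r = 0.08.
D_1 = 1.8330
D_2 = 2.1538
D_3 = 2.2852
D_4 = 2.4245
D_5 = 2.5724
TV_5 = 2.6393/(0.08−0.026) = 48.8765
P₀ = Σ Dₜ/(1+r)ᵗ + TV_5/(1+r)^5 = 42.1552

R$42.16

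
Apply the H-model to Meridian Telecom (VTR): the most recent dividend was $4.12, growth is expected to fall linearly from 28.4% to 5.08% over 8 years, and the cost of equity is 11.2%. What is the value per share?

H-model: P₀ = D₀[(1+g_L) + H(g_S−g_L)]/(r−g_L), with H = 8/2 = 4.
P₀ = 4.12 × [(1+0.0508) + 4×(0.284−0.0508)] / (0.112−0.0508)
   = 4.12 × 1.9836 / 0.0612 = 133.5365

$133.54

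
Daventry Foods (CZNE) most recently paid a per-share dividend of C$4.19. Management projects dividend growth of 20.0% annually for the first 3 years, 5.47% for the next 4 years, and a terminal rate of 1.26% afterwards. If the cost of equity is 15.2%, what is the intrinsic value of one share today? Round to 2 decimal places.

C$53.08

Three-stage DDM. Project D₁…D_7; terminal Gordon value at t=7 with g = 0.0126; discount at r = 0.152.
D_1 = 5.0280
D_2 = 6.0336
D_3 = 7.2403
D_4 = 7.6364
D_5 = 8.0541
D_6 = 8.4946
D_7 = 8.9593
TV_7 = 9.0722/(0.152−0.0126) = 65.0802
P₀ = Σ Dₜ/(1+r)ᵗ + TV_7/(1+r)^7 = 53.0845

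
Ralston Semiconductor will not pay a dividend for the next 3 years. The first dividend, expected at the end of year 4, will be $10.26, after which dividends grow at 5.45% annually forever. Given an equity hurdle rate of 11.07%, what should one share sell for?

Deferred-dividend DDM. At t=3 the remaining stream is a growing perpetuity with first payment D_4 = 10.26.
V_3 = D_4/(r−g) = 10.26/(0.1107−0.0545) = 182.5623
P₀ = V_3/(1+r)^3 = 182.5623/(1+0.1107)^3 = 133.2357

$133.24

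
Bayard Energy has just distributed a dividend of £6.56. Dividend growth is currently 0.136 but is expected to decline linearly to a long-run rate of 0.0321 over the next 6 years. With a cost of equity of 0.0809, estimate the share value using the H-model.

£180.64

H-model: P₀ = D₀[(1+g_L) + H(g_S−g_L)]/(r−g_L), with H = 6/2 = 3.
P₀ = 6.56 × [(1+0.0321) + 3×(0.136−0.0321)] / (0.0809−0.0321)
   = 6.56 × 1.3438 / 0.0488 = 180.6420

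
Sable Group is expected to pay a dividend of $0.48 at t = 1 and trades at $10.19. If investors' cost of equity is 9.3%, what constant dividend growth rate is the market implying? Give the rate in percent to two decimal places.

4.59%

From P₀ = D₁/(r − g), the implied growth is g = r − D₁/P₀.
g = 0.093 − 0.48/10.19 = 0.093 − 0.04711 = 0.04589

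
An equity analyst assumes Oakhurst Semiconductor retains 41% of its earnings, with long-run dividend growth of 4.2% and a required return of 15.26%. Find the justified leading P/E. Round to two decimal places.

Payout ratio b = 1 − 0.41 = 0.59.
Justified leading P/E = b/(r−g) = 0.59/(0.1526−0.042) = 5.3345

5.33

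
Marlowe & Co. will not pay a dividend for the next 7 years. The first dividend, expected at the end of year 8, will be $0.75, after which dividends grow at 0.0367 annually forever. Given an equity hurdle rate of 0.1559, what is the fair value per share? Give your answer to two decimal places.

$2.28

Deferred-dividend DDM. At t=7 the remaining stream is a growing perpetuity with first payment D_8 = 0.75.
V_7 = D_8/(r−g) = 0.75/(0.1559−0.0367) = 6.2919
P₀ = V_7/(1+r)^7 = 6.2919/(1+0.1559)^7 = 2.2821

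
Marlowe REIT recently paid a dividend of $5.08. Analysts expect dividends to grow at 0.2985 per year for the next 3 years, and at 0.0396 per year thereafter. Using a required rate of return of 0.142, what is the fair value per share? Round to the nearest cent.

$95.63

Two-stage DDM. Project D₁…D_3 at 0.2985, terminal growth 0.0396, discount at r = 0.142.
D_1 = 6.5964
D_2 = 8.5654
D_3 = 11.1222
Terminal value at t=3: TV = D_4/(r−g) = 11.5626/(0.142−0.0396) = 112.9161
P₀ = 6.5964/(1+0.142)^1 + 8.5654/(1+0.142)^2 + 11.1222/(1+0.142)^3 + 112.9161/(1+0.142)^3 = 95.6271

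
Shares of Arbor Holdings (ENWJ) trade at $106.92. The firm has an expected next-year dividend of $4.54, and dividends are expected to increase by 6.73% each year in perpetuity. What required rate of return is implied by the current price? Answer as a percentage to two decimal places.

10.98%

Rearranging the constant-growth DDM: r = D₁/P₀ + g.
r = 4.5400 / 106.92 + 0.0673 = 0.04246 + 0.0673 = 0.10976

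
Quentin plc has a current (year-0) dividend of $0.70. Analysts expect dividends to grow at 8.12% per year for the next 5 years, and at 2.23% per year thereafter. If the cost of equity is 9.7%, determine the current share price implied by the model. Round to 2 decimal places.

Two-stage DDM. Project D₁…D_5 at 0.0812, terminal growth 0.0223, discount at r = 0.097.
D_1 = 0.7568
D_2 = 0.8183
D_3 = 0.8847
D_4 = 0.9566
D_5 = 1.0343
Terminal value at t=5: TV = D_6/(r−g) = 1.0573/(0.097−0.0223) = 14.1542
P₀ = 0.7568/(1+0.097)^1 + 0.8183/(1+0.097)^2 + 0.8847/(1+0.097)^3 + 0.9566/(1+0.097)^4 + 1.0343/(1+0.097)^5 + 14.1542/(1+0.097)^5 = 12.2611

$12.26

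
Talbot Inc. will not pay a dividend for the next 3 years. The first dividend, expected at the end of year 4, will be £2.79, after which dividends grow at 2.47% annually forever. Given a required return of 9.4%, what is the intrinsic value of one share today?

Deferred-dividend DDM. At t=3 the remaining stream is a growing perpetuity with first payment D_4 = 2.79.
V_3 = D_4/(r−g) = 2.79/(0.094−0.0247) = 40.2597
P₀ = V_3/(1+r)^3 = 40.2597/(1+0.094)^3 = 30.7482

£30.75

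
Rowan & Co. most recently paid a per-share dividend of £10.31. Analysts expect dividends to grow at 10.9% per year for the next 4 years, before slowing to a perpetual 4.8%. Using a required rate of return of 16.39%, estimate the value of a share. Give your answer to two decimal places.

Two-stage DDM. Project D₁…D_4 at 0.109, terminal growth 0.048, discount at r = 0.1639.
D_1 = 11.4338
D_2 = 12.6801
D_3 = 14.0622
D_4 = 15.5950
Terminal value at t=4: TV = D_5/(r−g) = 16.3435/(0.1639−0.048) = 141.0142
P₀ = 11.4338/(1+0.1639)^1 + 12.6801/(1+0.1639)^2 + 14.0622/(1+0.1639)^3 + 15.5950/(1+0.1639)^4 + 141.0142/(1+0.1639)^4 = 113.4431

£113.44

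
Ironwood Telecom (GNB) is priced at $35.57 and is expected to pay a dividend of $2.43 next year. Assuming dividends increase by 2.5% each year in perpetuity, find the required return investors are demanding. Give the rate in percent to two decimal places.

9.33%

Rearranging the constant-growth DDM: r = D₁/P₀ + g.
r = 2.4300 / 35.57 + 0.025 = 0.06832 + 0.025 = 0.09332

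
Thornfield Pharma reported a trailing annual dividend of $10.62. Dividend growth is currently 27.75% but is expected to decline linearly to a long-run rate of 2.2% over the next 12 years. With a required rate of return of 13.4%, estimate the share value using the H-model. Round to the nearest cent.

H-model: P₀ = D₀[(1+g_L) + H(g_S−g_L)]/(r−g_L), with H = 12/2 = 6.
P₀ = 10.62 × [(1+0.022) + 6×(0.2775−0.022)] / (0.134−0.022)
   = 10.62 × 2.5550 / 0.112 = 242.2687

$242.27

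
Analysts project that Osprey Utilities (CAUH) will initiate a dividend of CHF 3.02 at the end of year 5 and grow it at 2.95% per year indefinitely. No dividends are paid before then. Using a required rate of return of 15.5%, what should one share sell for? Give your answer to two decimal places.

Deferred-dividend DDM. At t=4 the remaining stream is a growing perpetuity with first payment D_5 = 3.02.
V_4 = D_5/(r−g) = 3.02/(0.155−0.0295) = 24.0637
P₀ = V_4/(1+r)^4 = 24.0637/(1+0.155)^4 = 13.5218

CHF 13.52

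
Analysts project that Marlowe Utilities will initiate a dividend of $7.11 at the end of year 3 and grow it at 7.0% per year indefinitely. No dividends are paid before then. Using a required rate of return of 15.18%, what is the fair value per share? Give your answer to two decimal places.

$65.52

Deferred-dividend DDM. At t=2 the remaining stream is a growing perpetuity with first payment D_3 = 7.11.
V_2 = D_3/(r−g) = 7.11/(0.1518−0.07) = 86.9193
P₀ = V_2/(1+r)^2 = 86.9193/(1+0.1518)^2 = 65.5182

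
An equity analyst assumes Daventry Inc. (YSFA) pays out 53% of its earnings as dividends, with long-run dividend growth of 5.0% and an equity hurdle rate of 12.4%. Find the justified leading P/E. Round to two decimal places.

7.16

Justified leading P/E = b/(r−g) = 0.53/(0.124−0.05) = 7.1622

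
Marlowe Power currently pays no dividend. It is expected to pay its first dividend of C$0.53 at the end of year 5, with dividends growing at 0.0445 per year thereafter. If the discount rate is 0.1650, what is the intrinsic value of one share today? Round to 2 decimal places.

Deferred-dividend DDM. At t=4 the remaining stream is a growing perpetuity with first payment D_5 = 0.53.
V_4 = D_5/(r−g) = 0.53/(0.165−0.0445) = 4.3983
P₀ = V_4/(1+r)^4 = 4.3983/(1+0.165)^4 = 2.3877

C$2.39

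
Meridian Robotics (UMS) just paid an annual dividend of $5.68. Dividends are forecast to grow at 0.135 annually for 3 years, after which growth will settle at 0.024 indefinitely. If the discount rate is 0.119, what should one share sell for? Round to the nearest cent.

$81.42

Two-stage DDM. Project D₁…D_3 at 0.135, terminal growth 0.024, discount at r = 0.119.
D_1 = 6.4468
D_2 = 7.3171
D_3 = 8.3049
Terminal value at t=3: TV = D_4/(r−g) = 8.5042/(0.119−0.024) = 89.5184
P₀ = 6.4468/(1+0.119)^1 + 7.3171/(1+0.119)^2 + 8.3049/(1+0.119)^3 + 89.5184/(1+0.119)^3 = 81.4204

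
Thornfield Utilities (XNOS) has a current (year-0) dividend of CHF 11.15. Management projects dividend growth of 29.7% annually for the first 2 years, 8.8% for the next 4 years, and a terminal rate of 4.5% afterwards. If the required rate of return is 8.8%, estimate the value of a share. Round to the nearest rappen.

CHF 477.59

Three-stage DDM. Project D₁…D_6; terminal Gordon value at t=6 with g = 0.045; discount at r = 0.088.
D_1 = 14.4615
D_2 = 18.7566
D_3 = 20.4072
D_4 = 22.2030
D_5 = 24.1569
D_6 = 26.2827
TV_6 = 27.4654/(0.088−0.045) = 638.7314
P₀ = Σ Dₜ/(1+r)ᵗ + TV_6/(1+r)^6 = 477.5923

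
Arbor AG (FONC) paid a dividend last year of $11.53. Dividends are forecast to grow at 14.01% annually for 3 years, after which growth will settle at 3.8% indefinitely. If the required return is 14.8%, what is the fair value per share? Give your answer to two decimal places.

$140.69

Two-stage DDM. Project D₁…D_3 at 0.1401, terminal growth 0.038, discount at r = 0.148.
D_1 = 13.1454
D_2 = 14.9870
D_3 = 17.0867
Terminal value at t=3: TV = D_4/(r−g) = 17.7360/(0.148−0.038) = 161.2363
P₀ = 13.1454/(1+0.148)^1 + 14.9870/(1+0.148)^2 + 17.0867/(1+0.148)^3 + 161.2363/(1+0.148)^3 = 140.6867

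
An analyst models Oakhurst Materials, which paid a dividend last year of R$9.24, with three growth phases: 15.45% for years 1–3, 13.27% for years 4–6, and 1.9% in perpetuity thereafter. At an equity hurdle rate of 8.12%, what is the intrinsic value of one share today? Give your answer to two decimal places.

Three-stage DDM. Project D₁…D_6; terminal Gordon value at t=6 with g = 0.019; discount at r = 0.0812.
D_1 = 10.6676
D_2 = 12.3157
D_3 = 14.2185
D_4 = 16.1053
D_5 = 18.2425
D_6 = 20.6632
TV_6 = 21.0558/(0.0812−0.019) = 338.5184
P₀ = Σ Dₜ/(1+r)ᵗ + TV_6/(1+r)^6 = 280.6257

R$280.63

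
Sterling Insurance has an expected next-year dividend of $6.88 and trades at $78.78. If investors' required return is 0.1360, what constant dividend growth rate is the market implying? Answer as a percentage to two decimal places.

From P₀ = D₁/(r − g), the implied growth is g = r − D₁/P₀.
g = 0.136 − 6.88/78.78 = 0.136 − 0.08733 = 0.04867

4.87%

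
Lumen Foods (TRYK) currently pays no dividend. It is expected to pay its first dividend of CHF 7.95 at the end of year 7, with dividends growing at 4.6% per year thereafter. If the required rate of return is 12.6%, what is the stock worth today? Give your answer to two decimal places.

Deferred-dividend DDM. At t=6 the remaining stream is a growing perpetuity with first payment D_7 = 7.95.
V_6 = D_7/(r−g) = 7.95/(0.126−0.046) = 99.3750
P₀ = V_6/(1+r)^6 = 99.3750/(1+0.126)^6 = 48.7581

CHF 48.76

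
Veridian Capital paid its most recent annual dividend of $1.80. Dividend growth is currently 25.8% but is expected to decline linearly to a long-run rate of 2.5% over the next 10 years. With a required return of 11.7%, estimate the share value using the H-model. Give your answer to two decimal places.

H-model: P₀ = D₀[(1+g_L) + H(g_S−g_L)]/(r−g_L), with H = 10/2 = 5.
P₀ = 1.80 × [(1+0.025) + 5×(0.258−0.025)] / (0.117−0.025)
   = 1.80 × 2.1900 / 0.092 = 42.8478

$42.85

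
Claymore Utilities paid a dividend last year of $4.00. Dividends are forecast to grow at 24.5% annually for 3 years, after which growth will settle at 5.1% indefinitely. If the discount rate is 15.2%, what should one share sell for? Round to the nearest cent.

$66.58

Two-stage DDM. Project D₁…D_3 at 0.245, terminal growth 0.051, discount at r = 0.152.
D_1 = 4.9800
D_2 = 6.2001
D_3 = 7.7191
Terminal value at t=3: TV = D_4/(r−g) = 8.1128/(0.152−0.051) = 80.3248
P₀ = 4.9800/(1+0.152)^1 + 6.2001/(1+0.152)^2 + 7.7191/(1+0.152)^3 + 80.3248/(1+0.152)^3 = 66.5841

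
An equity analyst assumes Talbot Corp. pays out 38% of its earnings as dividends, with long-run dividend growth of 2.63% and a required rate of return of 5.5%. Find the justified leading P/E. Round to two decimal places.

13.24

Justified leading P/E = b/(r−g) = 0.38/(0.055−0.0263) = 13.2404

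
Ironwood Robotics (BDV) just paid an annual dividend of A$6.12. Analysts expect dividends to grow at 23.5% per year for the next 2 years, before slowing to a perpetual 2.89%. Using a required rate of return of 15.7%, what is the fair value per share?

A$69.51

Two-stage DDM. Project D₁…D_2 at 0.235, terminal growth 0.0289, discount at r = 0.157.
D_1 = 7.5582
D_2 = 9.3344
Terminal value at t=2: TV = D_3/(r−g) = 9.6041/(0.157−0.0289) = 74.9738
P₀ = 7.5582/(1+0.157)^1 + 9.3344/(1+0.157)^2 + 74.9738/(1+0.157)^2 = 69.5126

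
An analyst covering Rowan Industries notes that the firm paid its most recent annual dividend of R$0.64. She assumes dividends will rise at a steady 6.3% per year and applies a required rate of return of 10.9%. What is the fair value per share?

Gordon growth model: P₀ = D₁/(r − g). D₁ = 0.64 × (1 + 0.063) = 0.6803.
P₀ = 0.6803 / (0.109 − 0.063) = 0.6803 / 0.046 = 14.7896

R$14.79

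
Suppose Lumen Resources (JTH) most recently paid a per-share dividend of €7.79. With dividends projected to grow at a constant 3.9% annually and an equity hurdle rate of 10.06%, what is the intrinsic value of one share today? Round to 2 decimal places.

Gordon growth model: P₀ = D₁/(r − g). D₁ = 7.79 × (1 + 0.039) = 8.0938.
P₀ = 8.0938 / (0.1006 − 0.039) = 8.0938 / 0.0616 = 131.3930

€131.39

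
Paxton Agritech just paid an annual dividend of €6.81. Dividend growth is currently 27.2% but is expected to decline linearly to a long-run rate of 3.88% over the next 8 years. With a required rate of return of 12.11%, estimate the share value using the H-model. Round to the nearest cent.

H-model: P₀ = D₀[(1+g_L) + H(g_S−g_L)]/(r−g_L), with H = 8/2 = 4.
P₀ = 6.81 × [(1+0.0388) + 4×(0.272−0.0388)] / (0.1211−0.0388)
   = 6.81 × 1.9716 / 0.0823 = 163.1421

€163.14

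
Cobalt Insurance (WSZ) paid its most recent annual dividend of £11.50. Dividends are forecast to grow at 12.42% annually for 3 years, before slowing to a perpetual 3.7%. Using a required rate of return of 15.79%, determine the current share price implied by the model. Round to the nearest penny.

Two-stage DDM. Project D₁…D_3 at 0.1242, terminal growth 0.037, discount at r = 0.1579.
D_1 = 12.9283
D_2 = 14.5340
D_3 = 16.3391
Terminal value at t=3: TV = D_4/(r−g) = 16.9437/(0.1579−0.037) = 140.1461
P₀ = 12.9283/(1+0.1579)^1 + 14.5340/(1+0.1579)^2 + 16.3391/(1+0.1579)^3 + 140.1461/(1+0.1579)^3 = 122.8056

£122.81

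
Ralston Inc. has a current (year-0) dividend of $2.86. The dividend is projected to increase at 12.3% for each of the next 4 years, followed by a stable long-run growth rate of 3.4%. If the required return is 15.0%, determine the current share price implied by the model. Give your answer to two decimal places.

Two-stage DDM. Project D₁…D_4 at 0.123, terminal growth 0.034, discount at r = 0.15.
D_1 = 3.2118
D_2 = 3.6068
D_3 = 4.0505
D_4 = 4.5487
Terminal value at t=4: TV = D_5/(r−g) = 4.7033/(0.15−0.034) = 40.5460
P₀ = 3.2118/(1+0.15)^1 + 3.6068/(1+0.15)^2 + 4.0505/(1+0.15)^3 + 4.5487/(1+0.15)^4 + 40.5460/(1+0.15)^4 = 33.9664

$33.97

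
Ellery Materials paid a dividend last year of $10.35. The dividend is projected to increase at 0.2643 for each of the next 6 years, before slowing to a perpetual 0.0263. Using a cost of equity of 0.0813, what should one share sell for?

Two-stage DDM. Project D₁…D_6 at 0.2643, terminal growth 0.0263, discount at r = 0.0813.
D_1 = 13.0855
D_2 = 16.5440
D_3 = 20.9166
D_4 = 26.4448
D_5 = 33.4342
D_6 = 42.2709
Terminal value at t=6: TV = D_7/(r−g) = 43.3826/(0.0813−0.0263) = 788.7744
P₀ = 13.0855/(1+0.0813)^1 + 16.5440/(1+0.0813)^2 + 20.9166/(1+0.0813)^3 + 26.4448/(1+0.0813)^4 + 33.4342/(1+0.0813)^5 + 42.2709/(1+0.0813)^6 + 788.7744/(1+0.0813)^6 = 604.6917

$604.69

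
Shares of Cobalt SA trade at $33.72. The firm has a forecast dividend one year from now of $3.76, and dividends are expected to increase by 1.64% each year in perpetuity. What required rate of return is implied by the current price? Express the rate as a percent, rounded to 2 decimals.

12.79%

Rearranging the constant-growth DDM: r = D₁/P₀ + g.
r = 3.7600 / 33.72 + 0.0164 = 0.11151 + 0.0164 = 0.12791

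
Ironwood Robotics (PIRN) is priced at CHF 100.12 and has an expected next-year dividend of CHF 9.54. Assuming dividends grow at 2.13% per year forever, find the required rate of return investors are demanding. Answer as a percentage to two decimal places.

11.66%

Rearranging the constant-growth DDM: r = D₁/P₀ + g.
r = 9.5400 / 100.12 + 0.0213 = 0.09529 + 0.0213 = 0.11659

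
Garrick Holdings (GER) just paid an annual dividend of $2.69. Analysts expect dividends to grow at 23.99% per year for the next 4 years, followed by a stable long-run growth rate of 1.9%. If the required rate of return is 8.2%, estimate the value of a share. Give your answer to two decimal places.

Two-stage DDM. Project D₁…D_4 at 0.2399, terminal growth 0.019, discount at r = 0.082.
D_1 = 3.3353
D_2 = 4.1355
D_3 = 5.1276
D_4 = 6.3577
Terminal value at t=4: TV = D_5/(r−g) = 6.4785/(0.082−0.019) = 102.8330
P₀ = 3.3353/(1+0.082)^1 + 4.1355/(1+0.082)^2 + 5.1276/(1+0.082)^3 + 6.3577/(1+0.082)^4 + 102.8330/(1+0.082)^4 = 90.3295

$90.33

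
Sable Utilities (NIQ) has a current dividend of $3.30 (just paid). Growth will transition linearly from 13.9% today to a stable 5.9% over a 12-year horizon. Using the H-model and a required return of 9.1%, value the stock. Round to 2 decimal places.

H-model: P₀ = D₀[(1+g_L) + H(g_S−g_L)]/(r−g_L), with H = 12/2 = 6.
P₀ = 3.30 × [(1+0.059) + 6×(0.139−0.059)] / (0.091−0.059)
   = 3.30 × 1.5390 / 0.032 = 158.7094

$158.71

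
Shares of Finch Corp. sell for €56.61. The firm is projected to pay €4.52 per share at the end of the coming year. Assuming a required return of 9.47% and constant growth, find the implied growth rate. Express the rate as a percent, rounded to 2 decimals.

1.49%

From P₀ = D₁/(r − g), the implied growth is g = r − D₁/P₀.
g = 0.0947 − 4.52/56.61 = 0.0947 − 0.07984 = 0.01486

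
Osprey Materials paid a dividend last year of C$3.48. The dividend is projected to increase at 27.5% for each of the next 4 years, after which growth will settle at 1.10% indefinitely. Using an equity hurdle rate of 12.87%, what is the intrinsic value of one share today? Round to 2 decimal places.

C$67.73

Two-stage DDM. Project D₁…D_4 at 0.275, terminal growth 0.011, discount at r = 0.1287.
D_1 = 4.4370
D_2 = 5.6572
D_3 = 7.2129
D_4 = 9.1964
Terminal value at t=4: TV = D_5/(r−g) = 9.2976/(0.1287−0.011) = 78.9941
P₀ = 4.4370/(1+0.1287)^1 + 5.6572/(1+0.1287)^2 + 7.2129/(1+0.1287)^3 + 9.1964/(1+0.1287)^4 + 78.9941/(1+0.1287)^4 = 67.7264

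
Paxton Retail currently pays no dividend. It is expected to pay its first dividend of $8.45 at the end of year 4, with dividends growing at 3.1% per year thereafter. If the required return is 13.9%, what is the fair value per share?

$52.95

Deferred-dividend DDM. At t=3 the remaining stream is a growing perpetuity with first payment D_4 = 8.45.
V_3 = D_4/(r−g) = 8.45/(0.139−0.031) = 78.2407
P₀ = V_3/(1+r)^3 = 78.2407/(1+0.139)^3 = 52.9495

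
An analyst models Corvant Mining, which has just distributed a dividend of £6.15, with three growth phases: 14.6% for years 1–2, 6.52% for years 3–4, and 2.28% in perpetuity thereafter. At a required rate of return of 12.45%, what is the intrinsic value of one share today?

£82.08

Three-stage DDM. Project D₁…D_4; terminal Gordon value at t=4 with g = 0.0228; discount at r = 0.1245.
D_1 = 7.0479
D_2 = 8.0769
D_3 = 8.6035
D_4 = 9.1645
TV_4 = 9.3734/(0.1245−0.0228) = 92.1672
P₀ = Σ Dₜ/(1+r)ᵗ + TV_4/(1+r)^4 = 82.0790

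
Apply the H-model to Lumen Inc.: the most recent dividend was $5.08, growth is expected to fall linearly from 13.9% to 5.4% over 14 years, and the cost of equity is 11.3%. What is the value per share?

$141.98

H-model: P₀ = D₀[(1+g_L) + H(g_S−g_L)]/(r−g_L), with H = 14/2 = 7.
P₀ = 5.08 × [(1+0.054) + 7×(0.139−0.054)] / (0.113−0.054)
   = 5.08 × 1.6490 / 0.059 = 141.9817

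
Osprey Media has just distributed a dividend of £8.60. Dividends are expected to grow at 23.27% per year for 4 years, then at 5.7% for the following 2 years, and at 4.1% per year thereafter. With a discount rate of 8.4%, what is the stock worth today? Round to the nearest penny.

Three-stage DDM. Project D₁…D_6; terminal Gordon value at t=6 with g = 0.041; discount at r = 0.084.
D_1 = 10.6012
D_2 = 13.0681
D_3 = 16.1091
D_4 = 19.8577
D_5 = 20.9895
D_6 = 22.1859
TV_6 = 23.0956/(0.084−0.041) = 537.1063
P₀ = Σ Dₜ/(1+r)ᵗ + TV_6/(1+r)^6 = 406.6704

£406.67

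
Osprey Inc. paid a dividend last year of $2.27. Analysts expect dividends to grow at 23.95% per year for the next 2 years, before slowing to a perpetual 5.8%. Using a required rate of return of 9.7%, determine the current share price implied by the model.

$84.08

Two-stage DDM. Project D₁…D_2 at 0.2395, terminal growth 0.058, discount at r = 0.097.
D_1 = 2.8137
D_2 = 3.4875
Terminal value at t=2: TV = D_3/(r−g) = 3.6898/(0.097−0.058) = 94.6106
P₀ = 2.8137/(1+0.097)^1 + 3.4875/(1+0.097)^2 + 94.6106/(1+0.097)^2 = 84.0818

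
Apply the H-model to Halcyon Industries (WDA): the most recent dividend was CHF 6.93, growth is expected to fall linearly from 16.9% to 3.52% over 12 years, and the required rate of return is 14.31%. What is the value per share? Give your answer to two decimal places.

H-model: P₀ = D₀[(1+g_L) + H(g_S−g_L)]/(r−g_L), with H = 12/2 = 6.
P₀ = 6.93 × [(1+0.0352) + 6×(0.169−0.0352)] / (0.1431−0.0352)
   = 6.93 × 1.8380 / 0.1079 = 118.0476

CHF 118.05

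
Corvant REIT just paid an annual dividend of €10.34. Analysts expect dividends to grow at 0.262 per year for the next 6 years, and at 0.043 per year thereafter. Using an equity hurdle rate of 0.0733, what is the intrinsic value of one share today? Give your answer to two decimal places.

Two-stage DDM. Project D₁…D_6 at 0.262, terminal growth 0.043, discount at r = 0.0733.
D_1 = 13.0491
D_2 = 16.4679
D_3 = 20.7825
D_4 = 26.2276
D_5 = 33.0992
D_6 = 41.7712
Terminal value at t=6: TV = D_7/(r−g) = 43.5673/(0.0733−0.043) = 1437.8658
P₀ = 13.0491/(1+0.0733)^1 + 16.4679/(1+0.0733)^2 + 20.7825/(1+0.0733)^3 + 26.2276/(1+0.0733)^4 + 33.0992/(1+0.0733)^5 + 41.7712/(1+0.0733)^6 + 1437.8658/(1+0.0733)^6 = 1054.1600

€1,054.16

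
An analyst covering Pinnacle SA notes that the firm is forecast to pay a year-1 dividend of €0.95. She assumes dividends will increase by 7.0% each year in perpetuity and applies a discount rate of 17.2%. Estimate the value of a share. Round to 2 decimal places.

€9.31

Gordon growth model: P₀ = D₁/(r − g), with D₁ = 0.95 given directly.
P₀ = 0.9500 / (0.172 − 0.07) = 0.9500 / 0.102 = 9.3137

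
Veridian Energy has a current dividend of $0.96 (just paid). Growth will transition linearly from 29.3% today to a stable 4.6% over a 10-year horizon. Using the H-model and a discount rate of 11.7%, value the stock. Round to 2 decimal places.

$30.84

H-model: P₀ = D₀[(1+g_L) + H(g_S−g_L)]/(r−g_L), with H = 10/2 = 5.
P₀ = 0.96 × [(1+0.046) + 5×(0.293−0.046)] / (0.117−0.046)
   = 0.96 × 2.2810 / 0.071 = 30.8417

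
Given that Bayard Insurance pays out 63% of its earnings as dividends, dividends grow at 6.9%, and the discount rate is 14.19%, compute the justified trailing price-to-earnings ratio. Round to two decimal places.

9.24

Justified trailing P/E = b(1+g)/(r−g) = 0.63×(1+0.069)/(0.1419−0.069) = 9.2383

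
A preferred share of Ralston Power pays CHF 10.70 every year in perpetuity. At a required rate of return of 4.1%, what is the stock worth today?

CHF 260.98

Zero-growth DDM (perpetuity): P₀ = D/r = 10.70 / 0.041 = 260.9756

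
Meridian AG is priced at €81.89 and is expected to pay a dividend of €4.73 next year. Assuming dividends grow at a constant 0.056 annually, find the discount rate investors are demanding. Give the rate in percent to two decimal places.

11.38%

Rearranging the constant-growth DDM: r = D₁/P₀ + g.
r = 4.7300 / 81.89 + 0.056 = 0.05776 + 0.056 = 0.11376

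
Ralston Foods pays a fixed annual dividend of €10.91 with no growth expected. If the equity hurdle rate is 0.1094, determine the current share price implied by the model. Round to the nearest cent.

Zero-growth DDM (perpetuity): P₀ = D/r = 10.91 / 0.1094 = 99.7258

€99.73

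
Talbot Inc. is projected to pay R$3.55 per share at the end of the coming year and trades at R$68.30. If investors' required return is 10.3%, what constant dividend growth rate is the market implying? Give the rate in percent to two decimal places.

5.10%

From P₀ = D₁/(r − g), the implied growth is g = r − D₁/P₀.
g = 0.103 − 3.55/68.30 = 0.103 − 0.05198 = 0.05102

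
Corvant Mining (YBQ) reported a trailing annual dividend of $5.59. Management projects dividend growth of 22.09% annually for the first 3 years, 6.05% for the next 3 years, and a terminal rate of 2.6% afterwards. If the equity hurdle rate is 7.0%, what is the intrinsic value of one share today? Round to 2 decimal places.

Three-stage DDM. Project D₁…D_6; terminal Gordon value at t=6 with g = 0.026; discount at r = 0.07.
D_1 = 6.8248
D_2 = 8.3324
D_3 = 10.1731
D_4 = 10.7885
D_5 = 11.4412
D_6 = 12.1334
TV_6 = 12.4489/(0.07−0.026) = 282.9299
P₀ = Σ Dₜ/(1+r)ᵗ + TV_6/(1+r)^6 = 234.9616

$234.96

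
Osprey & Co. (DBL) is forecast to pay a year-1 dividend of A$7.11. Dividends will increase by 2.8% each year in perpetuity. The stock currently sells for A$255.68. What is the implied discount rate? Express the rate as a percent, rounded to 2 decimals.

Rearranging the constant-growth DDM: r = D₁/P₀ + g.
r = 7.1100 / 255.68 + 0.028 = 0.02781 + 0.028 = 0.05581

5.58%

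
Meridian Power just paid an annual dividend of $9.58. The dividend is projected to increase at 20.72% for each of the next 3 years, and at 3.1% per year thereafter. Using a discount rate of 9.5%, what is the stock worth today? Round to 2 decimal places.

$241.84

Two-stage DDM. Project D₁…D_3 at 0.2072, terminal growth 0.031, discount at r = 0.095.
D_1 = 11.5650
D_2 = 13.9612
D_3 = 16.8540
Terminal value at t=3: TV = D_4/(r−g) = 17.3765/(0.095−0.031) = 271.5075
P₀ = 11.5650/(1+0.095)^1 + 13.9612/(1+0.095)^2 + 16.8540/(1+0.095)^3 + 271.5075/(1+0.095)^3 = 241.8371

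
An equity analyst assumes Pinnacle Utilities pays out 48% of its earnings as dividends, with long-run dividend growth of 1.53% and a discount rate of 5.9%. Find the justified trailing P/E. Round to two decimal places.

Justified trailing P/E = b(1+g)/(r−g) = 0.48×(1+0.0153)/(0.059−0.0153) = 11.1520

11.15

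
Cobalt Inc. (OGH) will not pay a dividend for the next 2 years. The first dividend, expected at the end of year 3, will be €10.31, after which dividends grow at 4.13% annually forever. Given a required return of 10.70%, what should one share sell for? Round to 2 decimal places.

Deferred-dividend DDM. At t=2 the remaining stream is a growing perpetuity with first payment D_3 = 10.31.
V_2 = D_3/(r−g) = 10.31/(0.107−0.0413) = 156.9254
P₀ = V_2/(1+r)^2 = 156.9254/(1+0.107)^2 = 128.0554

€128.06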